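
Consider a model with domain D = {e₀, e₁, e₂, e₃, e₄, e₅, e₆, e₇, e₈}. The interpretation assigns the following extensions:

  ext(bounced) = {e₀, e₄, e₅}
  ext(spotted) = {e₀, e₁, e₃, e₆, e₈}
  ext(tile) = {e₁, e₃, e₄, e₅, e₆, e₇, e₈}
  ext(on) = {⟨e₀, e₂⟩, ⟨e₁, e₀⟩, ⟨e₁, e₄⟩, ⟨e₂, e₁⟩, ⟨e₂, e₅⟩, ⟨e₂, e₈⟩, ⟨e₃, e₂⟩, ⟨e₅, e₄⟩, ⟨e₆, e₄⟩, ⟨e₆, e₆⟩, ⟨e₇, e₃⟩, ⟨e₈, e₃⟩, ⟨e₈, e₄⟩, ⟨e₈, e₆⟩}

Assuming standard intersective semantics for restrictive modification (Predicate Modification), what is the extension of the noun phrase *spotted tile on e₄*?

⟦on e₄⟧ = {x : ⟨x, e₄⟩ ∈ ⟦on⟧} = {e₁, e₅, e₆, e₈}
⟦tile⟧ = {e₁, e₃, e₄, e₅, e₆, e₇, e₈}
… ∩ ⟦on e₄⟧ = {e₁, e₃, e₄, e₅, e₆, e₇, e₈} ∩ {e₁, e₅, e₆, e₈} = {e₁, e₅, e₆, e₈}
… ∩ ⟦spotted⟧ = {e₁, e₅, e₆, e₈} ∩ {e₀, e₁, e₃, e₆, e₈} = {e₁, e₆, e₈}
So ⟦spotted tile on e₄⟧ = {e₁, e₆, e₈}.

{e₁, e₆, e₈}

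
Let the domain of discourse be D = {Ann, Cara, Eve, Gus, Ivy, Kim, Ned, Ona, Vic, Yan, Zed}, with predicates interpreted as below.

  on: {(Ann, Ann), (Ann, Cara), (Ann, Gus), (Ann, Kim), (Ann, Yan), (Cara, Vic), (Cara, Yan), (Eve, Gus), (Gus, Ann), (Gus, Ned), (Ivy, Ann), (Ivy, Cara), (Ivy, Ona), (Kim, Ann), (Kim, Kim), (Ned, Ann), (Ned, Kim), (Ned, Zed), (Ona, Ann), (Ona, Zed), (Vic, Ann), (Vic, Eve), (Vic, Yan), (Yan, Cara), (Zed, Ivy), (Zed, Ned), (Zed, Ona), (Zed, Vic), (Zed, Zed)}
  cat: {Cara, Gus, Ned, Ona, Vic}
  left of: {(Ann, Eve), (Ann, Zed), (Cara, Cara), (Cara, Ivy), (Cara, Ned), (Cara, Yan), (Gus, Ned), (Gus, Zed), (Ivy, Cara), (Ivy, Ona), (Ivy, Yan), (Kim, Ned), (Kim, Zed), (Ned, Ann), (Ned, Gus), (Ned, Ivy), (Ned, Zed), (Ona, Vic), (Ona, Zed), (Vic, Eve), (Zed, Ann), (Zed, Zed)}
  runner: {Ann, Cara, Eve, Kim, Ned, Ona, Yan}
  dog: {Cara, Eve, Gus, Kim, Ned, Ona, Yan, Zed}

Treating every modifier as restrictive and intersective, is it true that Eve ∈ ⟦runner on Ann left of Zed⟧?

no

⟦on Ann⟧ = {x : ⟨x, Ann⟩ ∈ ⟦on⟧} = {Ann, Gus, Ivy, Kim, Ned, Ona, Vic}
⟦left of Zed⟧ = {x : ⟨x, Zed⟩ ∈ ⟦left of⟧} = {Ann, Gus, Kim, Ned, Ona, Zed}
⟦runner⟧ = {Ann, Cara, Eve, Kim, Ned, Ona, Yan}
… ∩ ⟦on Ann⟧ = {Ann, Cara, Eve, Kim, Ned, Ona, Yan} ∩ {Ann, Gus, Ivy, Kim, Ned, Ona, Vic} = {Ann, Kim, Ned, Ona}
… ∩ ⟦left of Zed⟧ = {Ann, Kim, Ned, Ona} ∩ {Ann, Gus, Kim, Ned, Ona, Zed} = {Ann, Kim, Ned, Ona}
⟦runner on Ann left of Zed⟧ = {Ann, Kim, Ned, Ona}; Eve ∉ this set.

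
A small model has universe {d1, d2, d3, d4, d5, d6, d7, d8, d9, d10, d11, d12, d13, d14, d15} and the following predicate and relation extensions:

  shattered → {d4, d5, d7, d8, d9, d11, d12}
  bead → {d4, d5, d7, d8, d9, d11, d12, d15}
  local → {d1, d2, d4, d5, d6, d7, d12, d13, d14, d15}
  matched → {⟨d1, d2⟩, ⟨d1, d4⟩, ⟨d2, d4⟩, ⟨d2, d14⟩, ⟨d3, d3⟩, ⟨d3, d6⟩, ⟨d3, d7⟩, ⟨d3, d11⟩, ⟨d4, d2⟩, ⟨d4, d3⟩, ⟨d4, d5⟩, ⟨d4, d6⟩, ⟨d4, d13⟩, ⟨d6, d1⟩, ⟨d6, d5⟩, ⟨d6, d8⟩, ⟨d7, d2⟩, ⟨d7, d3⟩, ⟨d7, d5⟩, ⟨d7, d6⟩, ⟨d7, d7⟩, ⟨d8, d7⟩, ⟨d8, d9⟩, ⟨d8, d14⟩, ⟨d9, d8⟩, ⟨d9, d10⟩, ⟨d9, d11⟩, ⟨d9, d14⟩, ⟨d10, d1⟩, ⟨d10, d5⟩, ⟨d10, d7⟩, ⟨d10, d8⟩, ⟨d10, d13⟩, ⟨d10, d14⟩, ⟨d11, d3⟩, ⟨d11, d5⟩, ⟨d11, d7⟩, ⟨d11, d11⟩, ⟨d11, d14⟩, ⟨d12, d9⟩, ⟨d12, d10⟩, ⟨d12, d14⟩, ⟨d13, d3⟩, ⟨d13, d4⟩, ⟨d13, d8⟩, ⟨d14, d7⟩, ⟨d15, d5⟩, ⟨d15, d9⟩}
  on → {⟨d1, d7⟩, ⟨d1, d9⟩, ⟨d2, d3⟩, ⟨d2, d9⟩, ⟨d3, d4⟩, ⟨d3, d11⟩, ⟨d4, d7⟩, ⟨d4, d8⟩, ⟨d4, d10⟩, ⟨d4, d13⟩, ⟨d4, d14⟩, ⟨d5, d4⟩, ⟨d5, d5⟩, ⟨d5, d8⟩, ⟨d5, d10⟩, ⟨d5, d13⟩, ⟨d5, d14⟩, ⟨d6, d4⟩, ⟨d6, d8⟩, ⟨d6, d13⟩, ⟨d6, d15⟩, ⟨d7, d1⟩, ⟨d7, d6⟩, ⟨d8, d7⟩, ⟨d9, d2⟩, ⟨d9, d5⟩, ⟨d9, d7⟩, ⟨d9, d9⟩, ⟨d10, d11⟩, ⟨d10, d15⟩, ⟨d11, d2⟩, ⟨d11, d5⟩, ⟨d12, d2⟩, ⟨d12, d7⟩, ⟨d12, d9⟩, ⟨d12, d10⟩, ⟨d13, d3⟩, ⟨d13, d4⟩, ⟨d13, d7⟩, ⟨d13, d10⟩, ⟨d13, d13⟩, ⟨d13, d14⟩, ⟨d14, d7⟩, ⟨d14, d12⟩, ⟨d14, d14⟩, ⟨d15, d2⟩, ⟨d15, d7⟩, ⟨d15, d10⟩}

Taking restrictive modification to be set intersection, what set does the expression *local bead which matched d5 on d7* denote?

⟦which matched d5⟧ = {x : ⟨x, d5⟩ ∈ ⟦matched⟧} = {d4, d6, d7, d10, d11, d15}
⟦on d7⟧ = {x : ⟨x, d7⟩ ∈ ⟦on⟧} = {d1, d4, d8, d9, d12, d13, d14, d15}
⟦bead⟧ = {d4, d5, d7, d8, d9, d11, d12, d15}
… ∩ ⟦which matched d5⟧ = {d4, d5, d7, d8, d9, d11, d12, d15} ∩ {d4, d6, d7, d10, d11, d15} = {d4, d7, d11, d15}
… ∩ ⟦on d7⟧ = {d4, d7, d11, d15} ∩ {d1, d4, d8, d9, d12, d13, d14, d15} = {d4, d15}
… ∩ ⟦local⟧ = {d4, d15} ∩ {d1, d2, d4, d5, d6, d7, d12, d13, d14, d15} = {d4, d15}
So ⟦local bead which matched d5 on d7⟧ = {d4, d15}.

{d4, d15}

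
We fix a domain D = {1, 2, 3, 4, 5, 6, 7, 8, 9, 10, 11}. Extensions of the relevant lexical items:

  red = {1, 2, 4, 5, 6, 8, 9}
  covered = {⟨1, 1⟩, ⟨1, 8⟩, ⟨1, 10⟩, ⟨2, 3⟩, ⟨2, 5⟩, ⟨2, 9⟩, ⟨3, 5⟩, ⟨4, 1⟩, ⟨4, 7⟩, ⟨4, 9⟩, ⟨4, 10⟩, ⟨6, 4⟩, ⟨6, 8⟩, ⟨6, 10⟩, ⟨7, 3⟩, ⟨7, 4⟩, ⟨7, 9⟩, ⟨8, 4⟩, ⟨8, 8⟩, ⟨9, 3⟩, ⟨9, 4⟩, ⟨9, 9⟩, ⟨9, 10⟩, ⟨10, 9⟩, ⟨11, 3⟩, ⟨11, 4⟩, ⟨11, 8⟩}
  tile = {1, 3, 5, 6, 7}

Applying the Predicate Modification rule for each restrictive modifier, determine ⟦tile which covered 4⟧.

{6, 7}

⟦which covered 4⟧ = {x : ⟨x, 4⟩ ∈ ⟦covered⟧} = {6, 7, 8, 9, 11}
⟦tile⟧ = {1, 3, 5, 6, 7}
… ∩ ⟦which covered 4⟧ = {1, 3, 5, 6, 7} ∩ {6, 7, 8, 9, 11} = {6, 7}
So ⟦tile which covered 4⟧ = {6, 7}.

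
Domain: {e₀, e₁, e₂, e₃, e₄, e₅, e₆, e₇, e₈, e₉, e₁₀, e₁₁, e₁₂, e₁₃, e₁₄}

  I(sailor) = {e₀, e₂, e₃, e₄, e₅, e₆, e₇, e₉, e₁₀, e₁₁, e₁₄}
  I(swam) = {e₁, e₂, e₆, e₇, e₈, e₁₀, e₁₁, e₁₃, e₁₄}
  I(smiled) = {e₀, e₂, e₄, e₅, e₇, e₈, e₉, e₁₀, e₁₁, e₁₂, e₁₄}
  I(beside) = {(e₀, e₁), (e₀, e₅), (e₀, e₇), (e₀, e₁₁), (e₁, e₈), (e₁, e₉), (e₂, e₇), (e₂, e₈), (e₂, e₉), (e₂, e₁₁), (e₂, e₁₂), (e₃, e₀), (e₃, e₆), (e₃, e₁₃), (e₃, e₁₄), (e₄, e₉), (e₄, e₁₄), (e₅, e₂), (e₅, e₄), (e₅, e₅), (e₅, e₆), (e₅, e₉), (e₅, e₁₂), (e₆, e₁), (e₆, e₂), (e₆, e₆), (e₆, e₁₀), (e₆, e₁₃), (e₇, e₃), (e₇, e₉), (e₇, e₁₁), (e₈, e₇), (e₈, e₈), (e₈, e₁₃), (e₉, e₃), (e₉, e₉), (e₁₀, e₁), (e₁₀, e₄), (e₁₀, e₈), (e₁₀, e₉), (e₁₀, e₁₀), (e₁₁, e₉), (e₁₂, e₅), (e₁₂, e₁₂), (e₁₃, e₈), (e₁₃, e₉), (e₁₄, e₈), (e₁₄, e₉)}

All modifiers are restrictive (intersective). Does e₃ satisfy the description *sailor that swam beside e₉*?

no

⟦that swam⟧ = ⟦swam⟧ = {e₁, e₂, e₆, e₇, e₈, e₁₀, e₁₁, e₁₃, e₁₄}
⟦beside e₉⟧ = {x : ⟨x, e₉⟩ ∈ ⟦beside⟧} = {e₁, e₂, e₄, e₅, e₇, e₉, e₁₀, e₁₁, e₁₃, e₁₄}
⟦sailor⟧ = {e₀, e₂, e₃, e₄, e₅, e₆, e₇, e₉, e₁₀, e₁₁, e₁₄}
… ∩ ⟦that swam⟧ = {e₀, e₂, e₃, e₄, e₅, e₆, e₇, e₉, e₁₀, e₁₁, e₁₄} ∩ {e₁, e₂, e₆, e₇, e₈, e₁₀, e₁₁, e₁₃, e₁₄} = {e₂, e₆, e₇, e₁₀, e₁₁, e₁₄}
… ∩ ⟦beside e₉⟧ = {e₂, e₆, e₇, e₁₀, e₁₁, e₁₄} ∩ {e₁, e₂, e₄, e₅, e₇, e₉, e₁₀, e₁₁, e₁₃, e₁₄} = {e₂, e₇, e₁₀, e₁₁, e₁₄}
⟦sailor that swam beside e₉⟧ = {e₂, e₇, e₁₀, e₁₁, e₁₄}; e₃ ∉ this set.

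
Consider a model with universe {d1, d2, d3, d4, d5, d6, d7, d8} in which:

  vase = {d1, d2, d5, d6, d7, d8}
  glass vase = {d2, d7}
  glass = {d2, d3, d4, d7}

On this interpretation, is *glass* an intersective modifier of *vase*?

⟦glass⟧ ∩ ⟦vase⟧ = {d2, d3, d4, d7} ∩ {d1, d2, d5, d6, d7, d8} = {d2, d7}
Observed ⟦glass vase⟧ = {d2, d7}.
These coincide, so the modifier is intersective here.

yes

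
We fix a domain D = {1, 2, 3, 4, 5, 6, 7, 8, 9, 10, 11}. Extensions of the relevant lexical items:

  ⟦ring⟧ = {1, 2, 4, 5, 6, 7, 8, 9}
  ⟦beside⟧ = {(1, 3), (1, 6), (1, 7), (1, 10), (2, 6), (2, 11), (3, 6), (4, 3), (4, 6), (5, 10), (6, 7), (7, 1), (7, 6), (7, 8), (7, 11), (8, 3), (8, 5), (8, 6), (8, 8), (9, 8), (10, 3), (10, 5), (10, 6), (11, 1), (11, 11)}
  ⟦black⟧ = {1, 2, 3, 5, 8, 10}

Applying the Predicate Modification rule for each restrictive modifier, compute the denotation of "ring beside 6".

{1, 2, 4, 7, 8}

⟦beside 6⟧ = {x : ⟨x, 6⟩ ∈ ⟦beside⟧} = {1, 2, 3, 4, 7, 8, 10}
⟦ring⟧ = {1, 2, 4, 5, 6, 7, 8, 9}
… ∩ ⟦beside 6⟧ = {1, 2, 4, 5, 6, 7, 8, 9} ∩ {1, 2, 3, 4, 7, 8, 10} = {1, 2, 4, 7, 8}
So ⟦ring beside 6⟧ = {1, 2, 4, 7, 8}.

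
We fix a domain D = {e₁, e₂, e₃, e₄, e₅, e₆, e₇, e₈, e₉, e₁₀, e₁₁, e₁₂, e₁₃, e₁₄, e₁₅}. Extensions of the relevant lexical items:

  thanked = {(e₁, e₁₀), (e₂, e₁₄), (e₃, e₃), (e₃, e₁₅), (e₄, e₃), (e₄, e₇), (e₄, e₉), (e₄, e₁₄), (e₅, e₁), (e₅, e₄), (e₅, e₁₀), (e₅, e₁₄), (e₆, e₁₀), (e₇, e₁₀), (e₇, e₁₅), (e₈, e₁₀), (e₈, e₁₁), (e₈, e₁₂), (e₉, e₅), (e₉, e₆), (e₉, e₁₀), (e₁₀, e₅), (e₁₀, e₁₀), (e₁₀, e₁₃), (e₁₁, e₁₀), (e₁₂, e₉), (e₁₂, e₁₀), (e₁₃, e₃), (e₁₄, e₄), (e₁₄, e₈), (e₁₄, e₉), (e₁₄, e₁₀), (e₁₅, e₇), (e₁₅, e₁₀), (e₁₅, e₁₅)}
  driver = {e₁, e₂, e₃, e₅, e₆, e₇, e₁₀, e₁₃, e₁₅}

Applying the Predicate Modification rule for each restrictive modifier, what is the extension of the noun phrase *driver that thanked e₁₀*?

{e₁, e₅, e₆, e₇, e₁₀, e₁₅}

⟦that thanked e₁₀⟧ = {x : ⟨x, e₁₀⟩ ∈ ⟦thanked⟧} = {e₁, e₅, e₆, e₇, e₈, e₉, e₁₀, e₁₁, e₁₂, e₁₄, e₁₅}
⟦driver⟧ = {e₁, e₂, e₃, e₅, e₆, e₇, e₁₀, e₁₃, e₁₅}
… ∩ ⟦that thanked e₁₀⟧ = {e₁, e₂, e₃, e₅, e₆, e₇, e₁₀, e₁₃, e₁₅} ∩ {e₁, e₅, e₆, e₇, e₈, e₉, e₁₀, e₁₁, e₁₂, e₁₄, e₁₅} = {e₁, e₅, e₆, e₇, e₁₀, e₁₅}
So ⟦driver that thanked e₁₀⟧ = {e₁, e₅, e₆, e₇, e₁₀, e₁₅}.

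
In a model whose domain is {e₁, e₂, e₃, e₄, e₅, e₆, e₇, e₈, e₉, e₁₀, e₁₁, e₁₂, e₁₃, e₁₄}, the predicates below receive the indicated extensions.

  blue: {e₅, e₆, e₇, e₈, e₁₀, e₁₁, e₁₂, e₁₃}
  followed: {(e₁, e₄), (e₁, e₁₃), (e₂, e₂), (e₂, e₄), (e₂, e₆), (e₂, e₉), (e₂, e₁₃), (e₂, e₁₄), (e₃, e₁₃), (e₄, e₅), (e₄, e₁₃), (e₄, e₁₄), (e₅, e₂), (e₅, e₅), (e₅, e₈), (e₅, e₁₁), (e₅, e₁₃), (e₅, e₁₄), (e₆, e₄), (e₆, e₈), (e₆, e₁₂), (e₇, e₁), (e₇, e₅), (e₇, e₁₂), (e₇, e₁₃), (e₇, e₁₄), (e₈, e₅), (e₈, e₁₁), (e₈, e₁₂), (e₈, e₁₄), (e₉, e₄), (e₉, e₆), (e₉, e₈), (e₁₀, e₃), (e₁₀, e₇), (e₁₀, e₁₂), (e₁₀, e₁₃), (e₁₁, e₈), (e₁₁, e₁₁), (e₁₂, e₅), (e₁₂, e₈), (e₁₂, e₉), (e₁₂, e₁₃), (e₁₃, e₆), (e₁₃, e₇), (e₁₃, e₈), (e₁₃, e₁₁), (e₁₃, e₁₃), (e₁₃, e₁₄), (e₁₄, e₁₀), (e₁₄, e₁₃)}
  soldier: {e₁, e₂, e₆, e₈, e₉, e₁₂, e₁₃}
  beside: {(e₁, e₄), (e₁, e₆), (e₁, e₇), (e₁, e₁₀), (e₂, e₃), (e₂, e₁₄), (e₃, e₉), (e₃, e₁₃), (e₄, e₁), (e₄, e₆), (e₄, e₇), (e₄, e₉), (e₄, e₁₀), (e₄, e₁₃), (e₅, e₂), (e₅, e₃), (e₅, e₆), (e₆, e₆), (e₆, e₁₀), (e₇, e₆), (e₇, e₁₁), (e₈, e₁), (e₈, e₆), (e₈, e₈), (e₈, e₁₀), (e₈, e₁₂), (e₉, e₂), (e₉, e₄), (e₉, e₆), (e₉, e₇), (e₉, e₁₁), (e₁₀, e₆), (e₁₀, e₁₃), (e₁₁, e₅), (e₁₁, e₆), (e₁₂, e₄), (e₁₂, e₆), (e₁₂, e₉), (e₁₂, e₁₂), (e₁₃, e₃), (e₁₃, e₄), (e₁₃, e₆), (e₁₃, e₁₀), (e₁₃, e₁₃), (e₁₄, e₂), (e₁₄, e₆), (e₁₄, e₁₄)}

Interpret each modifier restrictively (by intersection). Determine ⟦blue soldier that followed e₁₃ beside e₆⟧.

⟦that followed e₁₃⟧ = {x : ⟨x, e₁₃⟩ ∈ ⟦followed⟧} = {e₁, e₂, e₃, e₄, e₅, e₇, e₁₀, e₁₂, e₁₃, e₁₄}
⟦beside e₆⟧ = {x : ⟨x, e₆⟩ ∈ ⟦beside⟧} = {e₁, e₄, e₅, e₆, e₇, e₈, e₉, e₁₀, e₁₁, e₁₂, e₁₃, e₁₄}
⟦soldier⟧ = {e₁, e₂, e₆, e₈, e₉, e₁₂, e₁₃}
… ∩ ⟦that followed e₁₃⟧ = {e₁, e₂, e₆, e₈, e₉, e₁₂, e₁₃} ∩ {e₁, e₂, e₃, e₄, e₅, e₇, e₁₀, e₁₂, e₁₃, e₁₄} = {e₁, e₂, e₁₂, e₁₃}
… ∩ ⟦beside e₆⟧ = {e₁, e₂, e₁₂, e₁₃} ∩ {e₁, e₄, e₅, e₆, e₇, e₈, e₉, e₁₀, e₁₁, e₁₂, e₁₃, e₁₄} = {e₁, e₁₂, e₁₃}
… ∩ ⟦blue⟧ = {e₁, e₁₂, e₁₃} ∩ {e₅, e₆, e₇, e₈, e₁₀, e₁₁, e₁₂, e₁₃} = {e₁₂, e₁₃}
So ⟦blue soldier that followed e₁₃ beside e₆⟧ = {e₁₂, e₁₃}.

{e₁₂, e₁₃}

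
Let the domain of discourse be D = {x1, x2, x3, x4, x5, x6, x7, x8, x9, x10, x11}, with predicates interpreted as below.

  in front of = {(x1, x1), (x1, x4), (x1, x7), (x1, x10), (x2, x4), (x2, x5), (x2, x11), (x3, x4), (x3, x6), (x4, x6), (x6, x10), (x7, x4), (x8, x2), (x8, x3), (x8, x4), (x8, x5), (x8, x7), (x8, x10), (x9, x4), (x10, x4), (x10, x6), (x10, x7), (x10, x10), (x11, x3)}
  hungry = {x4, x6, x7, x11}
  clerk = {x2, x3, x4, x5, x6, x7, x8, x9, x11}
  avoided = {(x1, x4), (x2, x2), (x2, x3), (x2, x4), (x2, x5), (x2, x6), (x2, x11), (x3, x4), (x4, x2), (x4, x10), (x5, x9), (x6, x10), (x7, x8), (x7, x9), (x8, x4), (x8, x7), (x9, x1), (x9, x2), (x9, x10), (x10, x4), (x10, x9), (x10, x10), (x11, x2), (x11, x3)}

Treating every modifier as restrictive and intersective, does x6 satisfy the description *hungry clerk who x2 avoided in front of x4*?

⟦who x2 avoided⟧ = {x : ⟨x2, x⟩ ∈ ⟦avoided⟧} = {x2, x3, x4, x5, x6, x11}
⟦in front of x4⟧ = {x : ⟨x, x4⟩ ∈ ⟦in front of⟧} = {x1, x2, x3, x7, x8, x9, x10}
⟦clerk⟧ = {x2, x3, x4, x5, x6, x7, x8, x9, x11}
… ∩ ⟦who x2 avoided⟧ = {x2, x3, x4, x5, x6, x7, x8, x9, x11} ∩ {x2, x3, x4, x5, x6, x11} = {x2, x3, x4, x5, x6, x11}
… ∩ ⟦in front of x4⟧ = {x2, x3, x4, x5, x6, x11} ∩ {x1, x2, x3, x7, x8, x9, x10} = {x2, x3}
… ∩ ⟦hungry⟧ = {x2, x3} ∩ {x4, x6, x7, x11} = ∅
⟦hungry clerk who x2 avoided in front of x4⟧ = ∅; x6 ∉ this set.

no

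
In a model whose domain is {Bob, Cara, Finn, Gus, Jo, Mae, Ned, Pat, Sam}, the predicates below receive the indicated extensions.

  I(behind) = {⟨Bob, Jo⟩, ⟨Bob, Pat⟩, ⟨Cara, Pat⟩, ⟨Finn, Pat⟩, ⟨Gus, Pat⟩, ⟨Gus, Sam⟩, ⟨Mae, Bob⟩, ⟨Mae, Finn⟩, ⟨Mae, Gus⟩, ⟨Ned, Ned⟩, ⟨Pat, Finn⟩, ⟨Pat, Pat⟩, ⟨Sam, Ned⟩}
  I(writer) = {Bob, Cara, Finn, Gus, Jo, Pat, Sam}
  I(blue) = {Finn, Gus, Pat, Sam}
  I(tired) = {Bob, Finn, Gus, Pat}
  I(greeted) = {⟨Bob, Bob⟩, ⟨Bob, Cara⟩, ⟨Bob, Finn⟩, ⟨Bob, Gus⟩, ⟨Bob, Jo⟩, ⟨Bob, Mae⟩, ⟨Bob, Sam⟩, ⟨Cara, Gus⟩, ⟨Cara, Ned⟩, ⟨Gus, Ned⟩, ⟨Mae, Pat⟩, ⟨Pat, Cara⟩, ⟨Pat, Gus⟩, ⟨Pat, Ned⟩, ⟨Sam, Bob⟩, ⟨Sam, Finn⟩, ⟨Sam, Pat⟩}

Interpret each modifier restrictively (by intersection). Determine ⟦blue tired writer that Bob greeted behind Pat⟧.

⟦that Bob greeted⟧ = {x : ⟨Bob, x⟩ ∈ ⟦greeted⟧} = {Bob, Cara, Finn, Gus, Jo, Mae, Sam}
⟦behind Pat⟧ = {x : ⟨x, Pat⟩ ∈ ⟦behind⟧} = {Bob, Cara, Finn, Gus, Pat}
⟦writer⟧ = {Bob, Cara, Finn, Gus, Jo, Pat, Sam}
… ∩ ⟦that Bob greeted⟧ = {Bob, Cara, Finn, Gus, Jo, Pat, Sam} ∩ {Bob, Cara, Finn, Gus, Jo, Mae, Sam} = {Bob, Cara, Finn, Gus, Jo, Sam}
… ∩ ⟦behind Pat⟧ = {Bob, Cara, Finn, Gus, Jo, Sam} ∩ {Bob, Cara, Finn, Gus, Pat} = {Bob, Cara, Finn, Gus}
… ∩ ⟦blue⟧ = {Bob, Cara, Finn, Gus} ∩ {Finn, Gus, Pat, Sam} = {Finn, Gus}
… ∩ ⟦tired⟧ = {Finn, Gus} ∩ {Bob, Finn, Gus, Pat} = {Finn, Gus}
So ⟦blue tired writer that Bob greeted behind Pat⟧ = {Finn, Gus}.

{Finn, Gus}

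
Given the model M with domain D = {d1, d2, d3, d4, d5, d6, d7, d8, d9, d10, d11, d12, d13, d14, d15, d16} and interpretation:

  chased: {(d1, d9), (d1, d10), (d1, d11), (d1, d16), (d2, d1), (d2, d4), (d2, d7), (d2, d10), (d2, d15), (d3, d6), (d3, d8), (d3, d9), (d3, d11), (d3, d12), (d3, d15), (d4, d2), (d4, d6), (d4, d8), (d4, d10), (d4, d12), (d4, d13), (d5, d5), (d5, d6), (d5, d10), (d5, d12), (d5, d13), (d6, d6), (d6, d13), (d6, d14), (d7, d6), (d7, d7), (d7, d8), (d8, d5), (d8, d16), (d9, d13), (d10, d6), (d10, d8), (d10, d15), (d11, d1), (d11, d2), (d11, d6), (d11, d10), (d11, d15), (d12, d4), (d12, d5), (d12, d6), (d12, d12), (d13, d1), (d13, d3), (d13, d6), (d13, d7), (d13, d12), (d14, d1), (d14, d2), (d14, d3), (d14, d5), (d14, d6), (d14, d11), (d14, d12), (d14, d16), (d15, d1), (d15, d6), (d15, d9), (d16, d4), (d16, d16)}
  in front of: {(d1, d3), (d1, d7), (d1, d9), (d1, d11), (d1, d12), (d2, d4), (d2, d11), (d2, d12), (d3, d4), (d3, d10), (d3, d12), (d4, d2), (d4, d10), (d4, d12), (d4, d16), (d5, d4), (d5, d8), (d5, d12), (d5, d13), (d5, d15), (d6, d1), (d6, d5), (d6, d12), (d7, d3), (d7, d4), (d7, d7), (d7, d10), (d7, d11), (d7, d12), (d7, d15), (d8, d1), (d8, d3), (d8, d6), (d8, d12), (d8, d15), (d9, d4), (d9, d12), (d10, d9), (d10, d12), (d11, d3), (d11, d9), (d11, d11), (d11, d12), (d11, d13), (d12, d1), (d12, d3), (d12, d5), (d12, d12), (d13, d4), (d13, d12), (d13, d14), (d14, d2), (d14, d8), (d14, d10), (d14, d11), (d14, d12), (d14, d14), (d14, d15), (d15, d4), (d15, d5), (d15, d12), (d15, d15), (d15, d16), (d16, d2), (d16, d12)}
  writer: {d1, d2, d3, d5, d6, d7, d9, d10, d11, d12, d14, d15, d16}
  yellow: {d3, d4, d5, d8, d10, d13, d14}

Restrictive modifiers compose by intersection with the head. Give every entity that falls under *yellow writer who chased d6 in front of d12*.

{d3, d5, d10, d14}

⟦who chased d6⟧ = {x : ⟨x, d6⟩ ∈ ⟦chased⟧} = {d3, d4, d5, d6, d7, d10, d11, d12, d13, d14, d15}
⟦in front of d12⟧ = {x : ⟨x, d12⟩ ∈ ⟦in front of⟧} = {d1, d2, d3, d4, d5, d6, d7, d8, d9, d10, d11, d12, d13, d14, d15, d16}
⟦writer⟧ = {d1, d2, d3, d5, d6, d7, d9, d10, d11, d12, d14, d15, d16}
… ∩ ⟦who chased d6⟧ = {d1, d2, d3, d5, d6, d7, d9, d10, d11, d12, d14, d15, d16} ∩ {d3, d4, d5, d6, d7, d10, d11, d12, d13, d14, d15} = {d3, d5, d6, d7, d10, d11, d12, d14, d15}
… ∩ ⟦in front of d12⟧ = {d3, d5, d6, d7, d10, d11, d12, d14, d15} ∩ {d1, d2, d3, d4, d5, d6, d7, d8, d9, d10, d11, d12, d13, d14, d15, d16} = {d3, d5, d6, d7, d10, d11, d12, d14, d15}
… ∩ ⟦yellow⟧ = {d3, d5, d6, d7, d10, d11, d12, d14, d15} ∩ {d3, d4, d5, d8, d10, d13, d14} = {d3, d5, d10, d14}
So ⟦yellow writer who chased d6 in front of d12⟧ = {d3, d5, d10, d14}.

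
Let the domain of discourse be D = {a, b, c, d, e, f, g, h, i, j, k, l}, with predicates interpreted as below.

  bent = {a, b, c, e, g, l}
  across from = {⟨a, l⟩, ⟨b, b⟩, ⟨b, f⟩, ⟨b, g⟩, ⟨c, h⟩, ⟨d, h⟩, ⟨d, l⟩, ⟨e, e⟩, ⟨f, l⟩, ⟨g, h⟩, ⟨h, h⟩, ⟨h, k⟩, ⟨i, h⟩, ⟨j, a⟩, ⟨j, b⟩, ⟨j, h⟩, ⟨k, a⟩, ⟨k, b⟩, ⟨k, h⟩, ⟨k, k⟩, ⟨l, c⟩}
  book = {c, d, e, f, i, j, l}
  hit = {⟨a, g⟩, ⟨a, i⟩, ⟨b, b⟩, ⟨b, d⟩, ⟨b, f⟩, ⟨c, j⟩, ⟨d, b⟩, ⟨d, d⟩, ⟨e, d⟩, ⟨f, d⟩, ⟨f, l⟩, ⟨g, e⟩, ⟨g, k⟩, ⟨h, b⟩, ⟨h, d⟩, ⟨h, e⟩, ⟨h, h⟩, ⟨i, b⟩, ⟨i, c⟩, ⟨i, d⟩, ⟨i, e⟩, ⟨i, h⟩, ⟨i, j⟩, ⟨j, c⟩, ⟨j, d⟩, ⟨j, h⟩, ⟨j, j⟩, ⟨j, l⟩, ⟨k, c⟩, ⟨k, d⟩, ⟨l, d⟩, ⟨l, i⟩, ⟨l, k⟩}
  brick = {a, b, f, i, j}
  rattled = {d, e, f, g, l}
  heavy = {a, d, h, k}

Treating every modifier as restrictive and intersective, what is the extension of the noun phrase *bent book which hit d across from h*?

⟦which hit d⟧ = {x : ⟨x, d⟩ ∈ ⟦hit⟧} = {b, d, e, f, h, i, j, k, l}
⟦across from h⟧ = {x : ⟨x, h⟩ ∈ ⟦across from⟧} = {c, d, g, h, i, j, k}
⟦book⟧ = {c, d, e, f, i, j, l}
… ∩ ⟦which hit d⟧ = {c, d, e, f, i, j, l} ∩ {b, d, e, f, h, i, j, k, l} = {d, e, f, i, j, l}
… ∩ ⟦across from h⟧ = {d, e, f, i, j, l} ∩ {c, d, g, h, i, j, k} = {d, i, j}
… ∩ ⟦bent⟧ = {d, i, j} ∩ {a, b, c, e, g, l} = ∅
So ⟦bent book which hit d across from h⟧ = {}.

{}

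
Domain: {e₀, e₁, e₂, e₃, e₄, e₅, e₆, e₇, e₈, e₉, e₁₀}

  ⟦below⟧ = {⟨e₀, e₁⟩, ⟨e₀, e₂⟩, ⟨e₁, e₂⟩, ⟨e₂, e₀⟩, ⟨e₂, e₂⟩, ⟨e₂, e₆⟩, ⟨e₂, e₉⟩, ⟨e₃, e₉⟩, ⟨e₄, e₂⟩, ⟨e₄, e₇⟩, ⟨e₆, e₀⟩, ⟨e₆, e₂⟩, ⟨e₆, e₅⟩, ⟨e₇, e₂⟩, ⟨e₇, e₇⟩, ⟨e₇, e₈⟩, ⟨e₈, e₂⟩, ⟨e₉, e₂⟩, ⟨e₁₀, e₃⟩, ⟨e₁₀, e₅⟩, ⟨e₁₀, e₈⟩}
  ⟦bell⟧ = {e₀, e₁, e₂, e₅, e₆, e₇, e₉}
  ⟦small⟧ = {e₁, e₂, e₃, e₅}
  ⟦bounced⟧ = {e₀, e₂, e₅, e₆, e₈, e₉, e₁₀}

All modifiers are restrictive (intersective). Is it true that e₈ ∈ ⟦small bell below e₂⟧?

⟦below e₂⟧ = {x : ⟨x, e₂⟩ ∈ ⟦below⟧} = {e₀, e₁, e₂, e₄, e₆, e₇, e₈, e₉}
⟦bell⟧ = {e₀, e₁, e₂, e₅, e₆, e₇, e₉}
… ∩ ⟦below e₂⟧ = {e₀, e₁, e₂, e₅, e₆, e₇, e₉} ∩ {e₀, e₁, e₂, e₄, e₆, e₇, e₈, e₉} = {e₀, e₁, e₂, e₆, e₇, e₉}
… ∩ ⟦small⟧ = {e₀, e₁, e₂, e₆, e₇, e₉} ∩ {e₁, e₂, e₃, e₅} = {e₁, e₂}
⟦small bell below e₂⟧ = {e₁, e₂}; e₈ ∉ this set.

no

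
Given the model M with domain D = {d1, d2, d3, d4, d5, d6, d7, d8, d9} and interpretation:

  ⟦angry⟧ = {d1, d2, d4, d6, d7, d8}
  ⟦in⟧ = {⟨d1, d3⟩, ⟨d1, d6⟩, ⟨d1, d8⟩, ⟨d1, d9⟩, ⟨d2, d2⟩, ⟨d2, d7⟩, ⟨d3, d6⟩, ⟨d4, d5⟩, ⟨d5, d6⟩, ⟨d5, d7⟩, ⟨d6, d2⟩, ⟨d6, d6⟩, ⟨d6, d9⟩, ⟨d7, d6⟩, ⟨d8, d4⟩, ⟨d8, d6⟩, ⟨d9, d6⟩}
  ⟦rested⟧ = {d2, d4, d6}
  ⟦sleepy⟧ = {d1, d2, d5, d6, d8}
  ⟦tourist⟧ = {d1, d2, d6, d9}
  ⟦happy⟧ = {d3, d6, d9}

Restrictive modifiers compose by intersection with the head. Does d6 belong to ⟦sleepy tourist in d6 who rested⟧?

⟦in d6⟧ = {x : ⟨x, d6⟩ ∈ ⟦in⟧} = {d1, d3, d5, d6, d7, d8, d9}
⟦who rested⟧ = ⟦rested⟧ = {d2, d4, d6}
⟦tourist⟧ = {d1, d2, d6, d9}
… ∩ ⟦in d6⟧ = {d1, d2, d6, d9} ∩ {d1, d3, d5, d6, d7, d8, d9} = {d1, d6, d9}
… ∩ ⟦who rested⟧ = {d1, d6, d9} ∩ {d2, d4, d6} = {d6}
… ∩ ⟦sleepy⟧ = {d6} ∩ {d1, d2, d5, d6, d8} = {d6}
⟦sleepy tourist in d6 who rested⟧ = {d6}; d6 ∈ this set.

yes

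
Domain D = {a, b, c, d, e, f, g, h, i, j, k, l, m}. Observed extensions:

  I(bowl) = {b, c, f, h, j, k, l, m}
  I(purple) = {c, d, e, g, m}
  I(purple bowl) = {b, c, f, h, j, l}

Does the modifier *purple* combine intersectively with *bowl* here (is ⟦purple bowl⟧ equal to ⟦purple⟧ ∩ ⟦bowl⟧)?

⟦purple⟧ ∩ ⟦bowl⟧ = {c, d, e, g, m} ∩ {b, c, f, h, j, k, l, m} = {c, m}
Observed ⟦purple bowl⟧ = {b, c, f, h, j, l}.
These differ, so the modifier is not intersective in this model.

no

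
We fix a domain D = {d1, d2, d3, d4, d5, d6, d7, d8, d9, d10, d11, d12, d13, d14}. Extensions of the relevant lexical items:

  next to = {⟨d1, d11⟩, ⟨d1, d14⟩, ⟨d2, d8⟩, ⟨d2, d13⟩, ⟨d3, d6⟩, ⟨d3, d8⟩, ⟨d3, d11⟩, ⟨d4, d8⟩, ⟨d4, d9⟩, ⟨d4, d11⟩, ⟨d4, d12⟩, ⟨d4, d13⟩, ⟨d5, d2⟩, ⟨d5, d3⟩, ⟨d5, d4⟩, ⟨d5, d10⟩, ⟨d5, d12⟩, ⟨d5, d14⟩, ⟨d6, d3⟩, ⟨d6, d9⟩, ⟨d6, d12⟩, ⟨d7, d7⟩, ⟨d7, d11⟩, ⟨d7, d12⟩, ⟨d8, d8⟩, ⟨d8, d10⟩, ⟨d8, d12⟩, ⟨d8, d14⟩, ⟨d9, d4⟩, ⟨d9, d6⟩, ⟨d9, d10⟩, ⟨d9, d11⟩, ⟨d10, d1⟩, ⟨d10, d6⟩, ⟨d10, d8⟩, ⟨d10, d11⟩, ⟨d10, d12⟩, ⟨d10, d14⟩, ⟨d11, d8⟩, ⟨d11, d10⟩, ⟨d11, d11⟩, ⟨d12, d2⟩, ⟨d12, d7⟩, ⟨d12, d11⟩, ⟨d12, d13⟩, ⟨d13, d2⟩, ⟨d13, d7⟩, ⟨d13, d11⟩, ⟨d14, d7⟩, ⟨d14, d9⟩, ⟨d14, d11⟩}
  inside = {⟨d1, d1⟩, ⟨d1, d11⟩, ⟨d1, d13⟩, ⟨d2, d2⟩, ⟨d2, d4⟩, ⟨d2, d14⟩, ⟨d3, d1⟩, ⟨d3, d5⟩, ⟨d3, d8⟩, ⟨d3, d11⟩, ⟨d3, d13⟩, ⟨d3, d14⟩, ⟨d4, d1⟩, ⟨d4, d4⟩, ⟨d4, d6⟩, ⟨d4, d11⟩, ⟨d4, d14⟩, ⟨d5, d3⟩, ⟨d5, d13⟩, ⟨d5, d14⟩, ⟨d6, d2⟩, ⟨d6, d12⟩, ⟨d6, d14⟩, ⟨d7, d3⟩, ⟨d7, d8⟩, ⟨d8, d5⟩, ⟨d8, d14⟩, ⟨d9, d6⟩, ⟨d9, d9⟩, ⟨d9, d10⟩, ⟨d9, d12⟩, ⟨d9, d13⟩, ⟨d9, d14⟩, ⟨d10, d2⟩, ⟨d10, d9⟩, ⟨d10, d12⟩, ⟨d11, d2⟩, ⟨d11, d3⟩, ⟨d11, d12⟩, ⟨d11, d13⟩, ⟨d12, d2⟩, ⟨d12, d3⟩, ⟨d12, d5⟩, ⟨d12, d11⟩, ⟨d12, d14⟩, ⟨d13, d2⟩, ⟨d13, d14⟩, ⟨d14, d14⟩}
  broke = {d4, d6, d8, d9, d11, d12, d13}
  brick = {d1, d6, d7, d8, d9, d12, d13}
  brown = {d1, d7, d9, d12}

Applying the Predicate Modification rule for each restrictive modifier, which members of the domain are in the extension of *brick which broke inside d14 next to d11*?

⟦which broke⟧ = ⟦broke⟧ = {d4, d6, d8, d9, d11, d12, d13}
⟦inside d14⟧ = {x : ⟨x, d14⟩ ∈ ⟦inside⟧} = {d2, d3, d4, d5, d6, d8, d9, d12, d13, d14}
⟦next to d11⟧ = {x : ⟨x, d11⟩ ∈ ⟦next to⟧} = {d1, d3, d4, d7, d9, d10, d11, d12, d13, d14}
⟦brick⟧ = {d1, d6, d7, d8, d9, d12, d13}
… ∩ ⟦which broke⟧ = {d1, d6, d7, d8, d9, d12, d13} ∩ {d4, d6, d8, d9, d11, d12, d13} = {d6, d8, d9, d12, d13}
… ∩ ⟦inside d14⟧ = {d6, d8, d9, d12, d13} ∩ {d2, d3, d4, d5, d6, d8, d9, d12, d13, d14} = {d6, d8, d9, d12, d13}
… ∩ ⟦next to d11⟧ = {d6, d8, d9, d12, d13} ∩ {d1, d3, d4, d7, d9, d10, d11, d12, d13, d14} = {d9, d12, d13}
So ⟦brick which broke inside d14 next to d11⟧ = {d9, d12, d13}.

{d9, d12, d13}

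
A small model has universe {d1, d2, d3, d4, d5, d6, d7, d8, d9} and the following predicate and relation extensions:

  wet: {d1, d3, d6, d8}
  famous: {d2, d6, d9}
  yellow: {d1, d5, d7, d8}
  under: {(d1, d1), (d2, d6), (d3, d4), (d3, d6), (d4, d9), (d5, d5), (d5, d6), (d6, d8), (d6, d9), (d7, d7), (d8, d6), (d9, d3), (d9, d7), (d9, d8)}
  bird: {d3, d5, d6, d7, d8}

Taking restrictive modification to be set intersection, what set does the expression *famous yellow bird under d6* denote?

⟦under d6⟧ = {x : ⟨x, d6⟩ ∈ ⟦under⟧} = {d2, d3, d5, d8}
⟦bird⟧ = {d3, d5, d6, d7, d8}
… ∩ ⟦under d6⟧ = {d3, d5, d6, d7, d8} ∩ {d2, d3, d5, d8} = {d3, d5, d8}
… ∩ ⟦famous⟧ = {d3, d5, d8} ∩ {d2, d6, d9} = ∅
… ∩ ⟦yellow⟧ = ∅ ∩ {d1, d5, d7, d8} = ∅
So ⟦famous yellow bird under d6⟧ = { }.

{ }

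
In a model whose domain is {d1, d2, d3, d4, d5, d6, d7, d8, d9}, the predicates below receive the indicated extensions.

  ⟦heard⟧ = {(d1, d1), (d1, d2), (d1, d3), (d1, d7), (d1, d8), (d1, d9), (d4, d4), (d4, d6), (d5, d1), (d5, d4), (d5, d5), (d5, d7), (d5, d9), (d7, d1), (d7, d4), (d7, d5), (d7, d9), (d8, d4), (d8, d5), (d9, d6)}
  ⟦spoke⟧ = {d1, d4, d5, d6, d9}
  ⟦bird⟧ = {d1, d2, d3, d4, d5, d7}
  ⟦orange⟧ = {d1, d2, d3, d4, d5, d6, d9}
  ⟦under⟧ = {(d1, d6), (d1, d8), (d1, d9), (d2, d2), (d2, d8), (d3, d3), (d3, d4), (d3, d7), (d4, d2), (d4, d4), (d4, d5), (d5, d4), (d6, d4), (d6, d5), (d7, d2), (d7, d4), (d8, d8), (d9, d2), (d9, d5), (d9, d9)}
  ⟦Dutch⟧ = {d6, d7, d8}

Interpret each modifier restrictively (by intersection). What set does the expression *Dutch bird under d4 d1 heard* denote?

{d7}

⟦under d4⟧ = {x : ⟨x, d4⟩ ∈ ⟦under⟧} = {d3, d4, d5, d6, d7}
⟦d1 heard⟧ = {x : ⟨d1, x⟩ ∈ ⟦heard⟧} = {d1, d2, d3, d7, d8, d9}
⟦bird⟧ = {d1, d2, d3, d4, d5, d7}
… ∩ ⟦under d4⟧ = {d1, d2, d3, d4, d5, d7} ∩ {d3, d4, d5, d6, d7} = {d3, d4, d5, d7}
… ∩ ⟦d1 heard⟧ = {d3, d4, d5, d7} ∩ {d1, d2, d3, d7, d8, d9} = {d3, d7}
… ∩ ⟦Dutch⟧ = {d3, d7} ∩ {d6, d7, d8} = {d7}
So ⟦Dutch bird under d4 d1 heard⟧ = {d7}.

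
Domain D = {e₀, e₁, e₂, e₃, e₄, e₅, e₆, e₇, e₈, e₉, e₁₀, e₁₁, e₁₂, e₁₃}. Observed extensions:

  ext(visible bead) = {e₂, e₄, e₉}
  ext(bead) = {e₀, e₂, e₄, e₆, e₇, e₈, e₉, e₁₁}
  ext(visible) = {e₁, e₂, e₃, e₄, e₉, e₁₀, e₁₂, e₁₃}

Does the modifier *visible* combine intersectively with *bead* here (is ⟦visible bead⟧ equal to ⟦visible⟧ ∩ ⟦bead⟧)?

⟦visible⟧ ∩ ⟦bead⟧ = {e₁, e₂, e₃, e₄, e₉, e₁₀, e₁₂, e₁₃} ∩ {e₀, e₂, e₄, e₆, e₇, e₈, e₉, e₁₁} = {e₂, e₄, e₉}
Observed ⟦visible bead⟧ = {e₂, e₄, e₉}.
These coincide, so the modifier is intersective here.

yes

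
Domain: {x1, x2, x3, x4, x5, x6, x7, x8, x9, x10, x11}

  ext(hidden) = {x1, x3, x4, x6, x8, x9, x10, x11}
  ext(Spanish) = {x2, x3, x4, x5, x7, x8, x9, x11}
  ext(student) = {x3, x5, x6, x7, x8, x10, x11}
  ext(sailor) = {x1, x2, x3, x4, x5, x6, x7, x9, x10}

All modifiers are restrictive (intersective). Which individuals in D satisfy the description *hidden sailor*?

{x1, x3, x4, x6, x9, x10}

⟦sailor⟧ = {x1, x2, x3, x4, x5, x6, x7, x9, x10}
… ∩ ⟦hidden⟧ = {x1, x2, x3, x4, x5, x6, x7, x9, x10} ∩ {x1, x3, x4, x6, x8, x9, x10, x11} = {x1, x3, x4, x6, x9, x10}
So ⟦hidden sailor⟧ = {x1, x3, x4, x6, x9, x10}.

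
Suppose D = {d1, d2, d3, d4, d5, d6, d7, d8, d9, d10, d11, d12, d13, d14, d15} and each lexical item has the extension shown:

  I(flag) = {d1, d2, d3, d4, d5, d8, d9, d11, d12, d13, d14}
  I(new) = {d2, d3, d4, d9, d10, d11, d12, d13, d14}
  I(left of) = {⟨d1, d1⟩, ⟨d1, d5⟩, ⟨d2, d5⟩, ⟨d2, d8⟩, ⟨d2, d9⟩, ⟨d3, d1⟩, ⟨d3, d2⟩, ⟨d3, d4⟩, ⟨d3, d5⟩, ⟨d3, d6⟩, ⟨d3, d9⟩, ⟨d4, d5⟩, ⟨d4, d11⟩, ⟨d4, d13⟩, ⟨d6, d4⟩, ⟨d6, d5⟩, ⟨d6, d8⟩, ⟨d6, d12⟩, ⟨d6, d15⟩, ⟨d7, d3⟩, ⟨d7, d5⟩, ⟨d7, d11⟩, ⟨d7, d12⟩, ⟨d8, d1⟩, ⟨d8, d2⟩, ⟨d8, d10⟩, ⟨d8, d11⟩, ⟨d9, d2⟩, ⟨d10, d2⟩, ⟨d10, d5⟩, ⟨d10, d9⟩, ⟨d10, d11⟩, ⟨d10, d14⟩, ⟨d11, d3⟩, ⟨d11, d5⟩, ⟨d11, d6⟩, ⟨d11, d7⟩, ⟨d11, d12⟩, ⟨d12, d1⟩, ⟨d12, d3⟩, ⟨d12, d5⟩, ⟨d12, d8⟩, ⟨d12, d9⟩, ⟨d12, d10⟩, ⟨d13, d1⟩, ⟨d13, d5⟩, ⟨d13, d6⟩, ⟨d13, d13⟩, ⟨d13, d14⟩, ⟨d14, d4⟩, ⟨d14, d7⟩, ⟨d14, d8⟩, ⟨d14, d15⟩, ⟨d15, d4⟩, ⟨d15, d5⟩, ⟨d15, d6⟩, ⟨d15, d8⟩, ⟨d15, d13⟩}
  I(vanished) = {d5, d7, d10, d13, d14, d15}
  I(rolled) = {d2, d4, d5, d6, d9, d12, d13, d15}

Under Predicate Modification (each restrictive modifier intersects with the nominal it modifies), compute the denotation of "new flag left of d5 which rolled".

{d2, d4, d12, d13}

⟦left of d5⟧ = {x : ⟨x, d5⟩ ∈ ⟦left of⟧} = {d1, d2, d3, d4, d6, d7, d10, d11, d12, d13, d15}
⟦which rolled⟧ = ⟦rolled⟧ = {d2, d4, d5, d6, d9, d12, d13, d15}
⟦flag⟧ = {d1, d2, d3, d4, d5, d8, d9, d11, d12, d13, d14}
… ∩ ⟦left of d5⟧ = {d1, d2, d3, d4, d5, d8, d9, d11, d12, d13, d14} ∩ {d1, d2, d3, d4, d6, d7, d10, d11, d12, d13, d15} = {d1, d2, d3, d4, d11, d12, d13}
… ∩ ⟦which rolled⟧ = {d1, d2, d3, d4, d11, d12, d13} ∩ {d2, d4, d5, d6, d9, d12, d13, d15} = {d2, d4, d12, d13}
… ∩ ⟦new⟧ = {d2, d4, d12, d13} ∩ {d2, d3, d4, d9, d10, d11, d12, d13, d14} = {d2, d4, d12, d13}
So ⟦new flag left of d5 which rolled⟧ = {d2, d4, d12, d13}.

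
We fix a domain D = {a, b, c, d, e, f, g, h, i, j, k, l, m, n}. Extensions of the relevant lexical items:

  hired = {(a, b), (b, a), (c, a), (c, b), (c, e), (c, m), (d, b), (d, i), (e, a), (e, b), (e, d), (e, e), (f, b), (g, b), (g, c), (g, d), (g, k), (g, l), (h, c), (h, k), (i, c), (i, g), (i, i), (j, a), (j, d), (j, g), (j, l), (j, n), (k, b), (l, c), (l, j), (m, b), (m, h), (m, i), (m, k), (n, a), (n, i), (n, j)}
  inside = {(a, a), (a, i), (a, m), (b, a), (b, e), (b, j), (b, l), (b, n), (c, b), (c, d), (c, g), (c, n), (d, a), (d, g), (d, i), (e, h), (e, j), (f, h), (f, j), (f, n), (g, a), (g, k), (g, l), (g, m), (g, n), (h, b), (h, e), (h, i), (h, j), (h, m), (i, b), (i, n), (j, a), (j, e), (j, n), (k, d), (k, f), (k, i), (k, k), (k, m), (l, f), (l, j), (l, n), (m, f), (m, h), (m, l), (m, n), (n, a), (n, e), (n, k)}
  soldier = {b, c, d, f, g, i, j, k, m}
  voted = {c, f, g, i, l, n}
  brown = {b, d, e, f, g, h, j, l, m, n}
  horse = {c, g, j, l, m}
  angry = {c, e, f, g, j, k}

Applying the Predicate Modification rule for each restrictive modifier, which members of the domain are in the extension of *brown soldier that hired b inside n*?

⟦that hired b⟧ = {x : ⟨x, b⟩ ∈ ⟦hired⟧} = {a, c, d, e, f, g, k, m}
⟦inside n⟧ = {x : ⟨x, n⟩ ∈ ⟦inside⟧} = {b, c, f, g, i, j, l, m}
⟦soldier⟧ = {b, c, d, f, g, i, j, k, m}
… ∩ ⟦that hired b⟧ = {b, c, d, f, g, i, j, k, m} ∩ {a, c, d, e, f, g, k, m} = {c, d, f, g, k, m}
… ∩ ⟦inside n⟧ = {c, d, f, g, k, m} ∩ {b, c, f, g, i, j, l, m} = {c, f, g, m}
… ∩ ⟦brown⟧ = {c, f, g, m} ∩ {b, d, e, f, g, h, j, l, m, n} = {f, g, m}
So ⟦brown soldier that hired b inside n⟧ = {f, g, m}.

{f, g, m}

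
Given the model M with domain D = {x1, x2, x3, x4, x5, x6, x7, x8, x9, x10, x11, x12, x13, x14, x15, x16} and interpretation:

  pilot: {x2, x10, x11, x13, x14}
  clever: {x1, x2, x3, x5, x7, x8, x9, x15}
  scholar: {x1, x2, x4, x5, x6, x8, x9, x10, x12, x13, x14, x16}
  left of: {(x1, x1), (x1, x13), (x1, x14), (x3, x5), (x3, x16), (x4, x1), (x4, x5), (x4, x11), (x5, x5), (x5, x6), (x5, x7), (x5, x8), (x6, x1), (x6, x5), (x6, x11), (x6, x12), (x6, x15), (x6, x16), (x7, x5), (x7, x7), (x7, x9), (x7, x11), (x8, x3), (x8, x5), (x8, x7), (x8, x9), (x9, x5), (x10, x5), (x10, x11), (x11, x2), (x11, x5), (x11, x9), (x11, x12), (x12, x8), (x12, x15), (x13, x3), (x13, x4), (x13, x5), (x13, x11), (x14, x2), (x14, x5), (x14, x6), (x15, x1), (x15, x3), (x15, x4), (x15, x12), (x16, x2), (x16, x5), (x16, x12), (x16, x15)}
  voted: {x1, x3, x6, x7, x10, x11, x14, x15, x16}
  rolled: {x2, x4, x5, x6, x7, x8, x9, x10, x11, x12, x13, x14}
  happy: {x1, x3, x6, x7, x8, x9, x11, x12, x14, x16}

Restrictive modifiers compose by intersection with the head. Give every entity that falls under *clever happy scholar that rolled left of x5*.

⟦that rolled⟧ = ⟦rolled⟧ = {x2, x4, x5, x6, x7, x8, x9, x10, x11, x12, x13, x14}
⟦left of x5⟧ = {x : ⟨x, x5⟩ ∈ ⟦left of⟧} = {x3, x4, x5, x6, x7, x8, x9, x10, x11, x13, x14, x16}
⟦scholar⟧ = {x1, x2, x4, x5, x6, x8, x9, x10, x12, x13, x14, x16}
… ∩ ⟦that rolled⟧ = {x1, x2, x4, x5, x6, x8, x9, x10, x12, x13, x14, x16} ∩ {x2, x4, x5, x6, x7, x8, x9, x10, x11, x12, x13, x14} = {x2, x4, x5, x6, x8, x9, x10, x12, x13, x14}
… ∩ ⟦left of x5⟧ = {x2, x4, x5, x6, x8, x9, x10, x12, x13, x14} ∩ {x3, x4, x5, x6, x7, x8, x9, x10, x11, x13, x14, x16} = {x4, x5, x6, x8, x9, x10, x13, x14}
… ∩ ⟦clever⟧ = {x4, x5, x6, x8, x9, x10, x13, x14} ∩ {x1, x2, x3, x5, x7, x8, x9, x15} = {x5, x8, x9}
… ∩ ⟦happy⟧ = {x5, x8, x9} ∩ {x1, x3, x6, x7, x8, x9, x11, x12, x14, x16} = {x8, x9}
So ⟦clever happy scholar that rolled left of x5⟧ = {x8, x9}.

{x8, x9}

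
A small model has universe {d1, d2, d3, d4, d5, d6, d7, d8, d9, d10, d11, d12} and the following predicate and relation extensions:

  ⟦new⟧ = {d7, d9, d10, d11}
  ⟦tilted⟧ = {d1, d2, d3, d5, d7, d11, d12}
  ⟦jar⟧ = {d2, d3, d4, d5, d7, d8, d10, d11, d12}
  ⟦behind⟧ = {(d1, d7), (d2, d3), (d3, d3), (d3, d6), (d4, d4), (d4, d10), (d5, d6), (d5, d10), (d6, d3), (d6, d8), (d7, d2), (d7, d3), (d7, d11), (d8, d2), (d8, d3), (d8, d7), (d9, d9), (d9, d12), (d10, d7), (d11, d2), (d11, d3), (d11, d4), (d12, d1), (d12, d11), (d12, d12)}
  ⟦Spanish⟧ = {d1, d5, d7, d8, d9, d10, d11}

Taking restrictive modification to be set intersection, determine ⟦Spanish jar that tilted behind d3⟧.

⟦that tilted⟧ = ⟦tilted⟧ = {d1, d2, d3, d5, d7, d11, d12}
⟦behind d3⟧ = {x : ⟨x, d3⟩ ∈ ⟦behind⟧} = {d2, d3, d6, d7, d8, d11}
⟦jar⟧ = {d2, d3, d4, d5, d7, d8, d10, d11, d12}
… ∩ ⟦that tilted⟧ = {d2, d3, d4, d5, d7, d8, d10, d11, d12} ∩ {d1, d2, d3, d5, d7, d11, d12} = {d2, d3, d5, d7, d11, d12}
… ∩ ⟦behind d3⟧ = {d2, d3, d5, d7, d11, d12} ∩ {d2, d3, d6, d7, d8, d11} = {d2, d3, d7, d11}
… ∩ ⟦Spanish⟧ = {d2, d3, d7, d11} ∩ {d1, d5, d7, d8, d9, d10, d11} = {d7, d11}
So ⟦Spanish jar that tilted behind d3⟧ = {d7, d11}.

{d7, d11}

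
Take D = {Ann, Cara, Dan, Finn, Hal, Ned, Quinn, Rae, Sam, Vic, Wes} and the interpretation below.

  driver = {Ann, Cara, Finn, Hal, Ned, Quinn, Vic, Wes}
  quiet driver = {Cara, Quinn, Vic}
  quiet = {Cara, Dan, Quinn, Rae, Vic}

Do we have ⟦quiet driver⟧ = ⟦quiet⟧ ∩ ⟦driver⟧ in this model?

yes

⟦quiet⟧ ∩ ⟦driver⟧ = {Cara, Dan, Quinn, Rae, Vic} ∩ {Ann, Cara, Finn, Hal, Ned, Quinn, Vic, Wes} = {Cara, Quinn, Vic}
Observed ⟦quiet driver⟧ = {Cara, Quinn, Vic}.
These coincide, so the modifier is intersective here.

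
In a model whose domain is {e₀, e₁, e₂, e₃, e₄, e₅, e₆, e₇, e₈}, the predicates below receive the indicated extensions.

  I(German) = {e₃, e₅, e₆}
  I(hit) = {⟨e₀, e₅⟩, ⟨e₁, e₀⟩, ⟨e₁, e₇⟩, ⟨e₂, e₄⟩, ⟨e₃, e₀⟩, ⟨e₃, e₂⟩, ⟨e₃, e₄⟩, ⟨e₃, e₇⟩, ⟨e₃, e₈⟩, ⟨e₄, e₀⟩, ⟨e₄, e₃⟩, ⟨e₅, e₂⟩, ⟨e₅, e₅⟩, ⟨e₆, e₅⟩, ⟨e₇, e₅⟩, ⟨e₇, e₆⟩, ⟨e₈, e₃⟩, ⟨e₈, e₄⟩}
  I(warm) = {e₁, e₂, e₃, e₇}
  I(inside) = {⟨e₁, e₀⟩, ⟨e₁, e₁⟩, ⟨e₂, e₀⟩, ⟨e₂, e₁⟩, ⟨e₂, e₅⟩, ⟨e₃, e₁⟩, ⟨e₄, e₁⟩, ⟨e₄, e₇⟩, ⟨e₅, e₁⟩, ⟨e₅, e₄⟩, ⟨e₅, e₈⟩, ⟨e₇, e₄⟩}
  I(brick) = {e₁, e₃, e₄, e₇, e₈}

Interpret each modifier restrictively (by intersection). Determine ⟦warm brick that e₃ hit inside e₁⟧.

{}

⟦that e₃ hit⟧ = {x : ⟨e₃, x⟩ ∈ ⟦hit⟧} = {e₀, e₂, e₄, e₇, e₈}
⟦inside e₁⟧ = {x : ⟨x, e₁⟩ ∈ ⟦inside⟧} = {e₁, e₂, e₃, e₄, e₅}
⟦brick⟧ = {e₁, e₃, e₄, e₇, e₈}
… ∩ ⟦that e₃ hit⟧ = {e₁, e₃, e₄, e₇, e₈} ∩ {e₀, e₂, e₄, e₇, e₈} = {e₄, e₇, e₈}
… ∩ ⟦inside e₁⟧ = {e₄, e₇, e₈} ∩ {e₁, e₂, e₃, e₄, e₅} = {e₄}
… ∩ ⟦warm⟧ = {e₄} ∩ {e₁, e₂, e₃, e₇} = ∅
So ⟦warm brick that e₃ hit inside e₁⟧ = {}.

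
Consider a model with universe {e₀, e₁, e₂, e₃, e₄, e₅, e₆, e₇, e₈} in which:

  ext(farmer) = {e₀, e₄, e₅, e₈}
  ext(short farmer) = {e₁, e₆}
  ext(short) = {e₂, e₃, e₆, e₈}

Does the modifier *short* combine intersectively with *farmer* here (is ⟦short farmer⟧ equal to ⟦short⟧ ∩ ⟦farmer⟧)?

no

⟦short⟧ ∩ ⟦farmer⟧ = {e₂, e₃, e₆, e₈} ∩ {e₀, e₄, e₅, e₈} = {e₈}
Observed ⟦short farmer⟧ = {e₁, e₆}.
These differ, so the modifier is not intersective in this model.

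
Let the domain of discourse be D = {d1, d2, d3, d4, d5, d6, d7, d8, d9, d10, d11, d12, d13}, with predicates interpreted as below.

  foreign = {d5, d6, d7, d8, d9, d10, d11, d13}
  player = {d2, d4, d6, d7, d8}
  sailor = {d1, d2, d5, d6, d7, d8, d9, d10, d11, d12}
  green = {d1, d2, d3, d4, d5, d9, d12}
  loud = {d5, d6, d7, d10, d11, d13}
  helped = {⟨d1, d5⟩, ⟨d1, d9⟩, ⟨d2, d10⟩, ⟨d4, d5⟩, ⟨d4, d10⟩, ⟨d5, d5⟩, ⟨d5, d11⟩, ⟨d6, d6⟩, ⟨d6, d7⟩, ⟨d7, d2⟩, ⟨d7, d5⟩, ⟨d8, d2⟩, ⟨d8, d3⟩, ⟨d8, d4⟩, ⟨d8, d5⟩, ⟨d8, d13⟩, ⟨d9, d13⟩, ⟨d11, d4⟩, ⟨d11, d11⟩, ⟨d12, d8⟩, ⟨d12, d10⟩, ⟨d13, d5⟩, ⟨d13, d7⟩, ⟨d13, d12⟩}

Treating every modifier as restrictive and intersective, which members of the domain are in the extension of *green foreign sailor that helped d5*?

⟦that helped d5⟧ = {x : ⟨x, d5⟩ ∈ ⟦helped⟧} = {d1, d4, d5, d7, d8, d13}
⟦sailor⟧ = {d1, d2, d5, d6, d7, d8, d9, d10, d11, d12}
… ∩ ⟦that helped d5⟧ = {d1, d2, d5, d6, d7, d8, d9, d10, d11, d12} ∩ {d1, d4, d5, d7, d8, d13} = {d1, d5, d7, d8}
… ∩ ⟦green⟧ = {d1, d5, d7, d8} ∩ {d1, d2, d3, d4, d5, d9, d12} = {d1, d5}
… ∩ ⟦foreign⟧ = {d1, d5} ∩ {d5, d6, d7, d8, d9, d10, d11, d13} = {d5}
So ⟦green foreign sailor that helped d5⟧ = {d5}.

{d5}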